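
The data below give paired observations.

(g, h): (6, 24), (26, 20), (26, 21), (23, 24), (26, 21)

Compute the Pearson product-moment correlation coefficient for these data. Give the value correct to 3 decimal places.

-0.706

n = 5, Σg = 107, Σh = 110, Σg² = 2593, Σh² = 2434, Σgh = 2308
nΣgh − ΣgΣh = 11540 − 11770 = -230
nΣg² − (Σg)² = 12965 − 11449 = 1516; nΣh² − (Σh)² = 12170 − 12100 = 70
r = -230 / √(1516 × 70) = -230 / 325.7606 ≈ -0.706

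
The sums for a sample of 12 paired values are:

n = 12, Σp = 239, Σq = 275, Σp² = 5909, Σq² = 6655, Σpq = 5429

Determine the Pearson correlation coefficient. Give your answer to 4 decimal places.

r = (nΣpq − ΣpΣq) / √[(nΣp² − (Σp)²)(nΣq² − (Σq)²)]
Numerator: 12×5429 − 239×275 = -577
Denominator: √[(70908 − 57121)(79860 − 75625)] = √[13787 × 4235] = 7641.2005
r = -577 / 7641.2005 ≈ -0.0755

-0.0755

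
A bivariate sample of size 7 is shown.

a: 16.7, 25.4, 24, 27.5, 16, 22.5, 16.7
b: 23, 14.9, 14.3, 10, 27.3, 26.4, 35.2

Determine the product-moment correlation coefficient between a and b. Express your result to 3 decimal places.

n = 7, Σa = 148.8, Σb = 151.1, Σa² = 3297.44, Σb² = 3736.79, Σab = 2999.4
nΣab − ΣaΣb = 20995.8 − 22483.68 = -1487.88
nΣa² − (Σa)² = 23082.08 − 22141.44 = 940.64; nΣb² − (Σb)² = 26157.53 − 22831.21 = 3326.32
r = -1487.88 / √(940.64 × 3326.32) = -1487.88 / 1768.8611 ≈ -0.841

-0.841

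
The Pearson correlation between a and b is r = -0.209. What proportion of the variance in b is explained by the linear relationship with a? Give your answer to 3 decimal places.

r² = (-0.209)² = 0.044

0.044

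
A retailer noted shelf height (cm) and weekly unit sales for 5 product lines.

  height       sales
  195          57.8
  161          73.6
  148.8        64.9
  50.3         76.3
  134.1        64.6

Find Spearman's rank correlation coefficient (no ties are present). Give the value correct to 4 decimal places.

-0.6000

Rank height: 5, 4, 3, 1, 2
Rank sales: 1, 4, 3, 5, 2
d = rank(height) − rank(sales): 4, 0, 0, -4, 0; Σd² = 32
ρ = 1 − 6Σd² / [n(n²−1)] = 1 − 6×32 / (5×24) = 1 − 192/120 ≈ -0.6000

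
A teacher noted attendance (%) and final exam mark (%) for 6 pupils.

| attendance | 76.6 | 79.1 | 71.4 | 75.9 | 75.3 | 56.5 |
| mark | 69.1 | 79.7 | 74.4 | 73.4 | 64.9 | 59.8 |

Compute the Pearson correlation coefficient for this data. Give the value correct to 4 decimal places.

0.7361

n = 6, Σx = 434.8, Σy = 421.3, Σx² = 31845.48, Σy² = 29837.87, Σxy = 30746.22
nΣxy − ΣxΣy = 184477.32 − 183181.24 = 1296.08
nΣx² − (Σx)² = 191072.88 − 189051.04 = 2021.84; nΣy² − (Σy)² = 179027.22 − 177493.69 = 1533.53
r = 1296.08 / √(2021.84 × 1533.53) = 1296.08 / 1760.8385 ≈ 0.7361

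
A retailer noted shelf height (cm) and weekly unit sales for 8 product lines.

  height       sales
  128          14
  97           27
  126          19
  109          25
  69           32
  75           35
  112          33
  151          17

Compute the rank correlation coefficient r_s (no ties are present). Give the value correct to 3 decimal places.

-0.786

Rank height: 7, 3, 6, 4, 1, 2, 5, 8
Rank sales: 1, 5, 3, 4, 6, 8, 7, 2
d = rank(height) − rank(sales): 6, -2, 3, 0, -5, -6, -2, 6; Σd² = 150
ρ = 1 − 6Σd² / [n(n²−1)] = 1 − 6×150 / (8×63) = 1 − 900/504 ≈ -0.786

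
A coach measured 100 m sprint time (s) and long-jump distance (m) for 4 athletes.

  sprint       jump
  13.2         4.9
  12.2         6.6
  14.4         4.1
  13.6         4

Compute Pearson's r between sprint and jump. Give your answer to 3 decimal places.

n = 4, Σx = 53.4, Σy = 19.6, Σx² = 715.4, Σy² = 100.38, Σxy = 258.64
nΣxy − ΣxΣy = 1034.56 − 1046.64 = -12.08
nΣx² − (Σx)² = 2861.6 − 2851.56 = 10.04; nΣy² − (Σy)² = 401.52 − 384.16 = 17.36
r = -12.08 / √(10.04 × 17.36) = -12.08 / 13.2021 ≈ -0.915

-0.915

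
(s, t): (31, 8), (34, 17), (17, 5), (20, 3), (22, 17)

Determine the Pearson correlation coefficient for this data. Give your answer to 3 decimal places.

n = 5, Σs = 124, Σt = 50, Σs² = 3290, Σt² = 676, Σst = 1345
nΣst − ΣsΣt = 6725 − 6200 = 525
nΣs² − (Σs)² = 16450 − 15376 = 1074; nΣt² − (Σt)² = 3380 − 2500 = 880
r = 525 / √(1074 × 880) = 525 / 972.1728 ≈ 0.540

0.540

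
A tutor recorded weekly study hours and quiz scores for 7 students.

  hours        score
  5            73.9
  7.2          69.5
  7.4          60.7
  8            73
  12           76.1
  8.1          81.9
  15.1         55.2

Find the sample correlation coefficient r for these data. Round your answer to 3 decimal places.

n = 7, Σx = 62.8, Σy = 490.3, Σx² = 633.22, Σy² = 34850.81, Σxy = 4313.19
nΣxy − ΣxΣy = 30192.33 − 30790.84 = -598.51
nΣx² − (Σx)² = 4432.54 − 3943.84 = 488.7; nΣy² − (Σy)² = 243955.67 − 240394.09 = 3561.58
r = -598.51 / √(488.7 × 3561.58) = -598.51 / 1319.2968 ≈ -0.454

-0.454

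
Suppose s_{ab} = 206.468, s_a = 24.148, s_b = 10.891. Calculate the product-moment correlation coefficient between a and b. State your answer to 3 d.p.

0.785

r = Cov(a,b) / (s_a · s_b) = 206.468 / (24.148 × 10.891)
  = 206.468 / 262.9959 ≈ 0.785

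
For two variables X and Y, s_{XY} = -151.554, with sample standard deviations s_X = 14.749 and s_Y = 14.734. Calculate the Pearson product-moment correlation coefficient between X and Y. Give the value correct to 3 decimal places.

-0.697

r = Cov(X,Y) / (s_X · s_Y) = -151.554 / (14.749 × 14.734)
  = -151.554 / 217.3118 ≈ -0.697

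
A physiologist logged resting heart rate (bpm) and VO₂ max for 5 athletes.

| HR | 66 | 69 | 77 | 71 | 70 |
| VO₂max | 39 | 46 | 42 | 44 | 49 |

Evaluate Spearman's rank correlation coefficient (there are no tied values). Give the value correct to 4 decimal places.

0.1000

Rank HR: 1, 2, 5, 4, 3
Rank VO₂max: 1, 4, 2, 3, 5
d = rank(HR) − rank(VO₂max): 0, -2, 3, 1, -2; Σd² = 18
ρ = 1 − 6Σd² / [n(n²−1)] = 1 − 6×18 / (5×24) = 1 − 108/120 ≈ 0.1000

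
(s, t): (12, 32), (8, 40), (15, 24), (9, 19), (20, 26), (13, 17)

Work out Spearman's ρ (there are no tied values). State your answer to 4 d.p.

Rank s: 3, 1, 5, 2, 6, 4
Rank t: 5, 6, 3, 2, 4, 1
d = rank(s) − rank(t): -2, -5, 2, 0, 2, 3; Σd² = 46
ρ = 1 − 6Σd² / [n(n²−1)] = 1 − 6×46 / (6×35) = 1 − 276/210 ≈ -0.3143

-0.3143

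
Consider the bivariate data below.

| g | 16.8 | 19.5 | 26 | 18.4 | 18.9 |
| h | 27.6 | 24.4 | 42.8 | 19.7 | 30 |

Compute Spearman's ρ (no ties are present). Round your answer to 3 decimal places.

Rank g: 1, 4, 5, 2, 3
Rank h: 3, 2, 5, 1, 4
d = rank(g) − rank(h): -2, 2, 0, 1, -1; Σd² = 10
ρ = 1 − 6Σd² / [n(n²−1)] = 1 − 6×10 / (5×24) = 1 − 60/120 ≈ 0.500

0.500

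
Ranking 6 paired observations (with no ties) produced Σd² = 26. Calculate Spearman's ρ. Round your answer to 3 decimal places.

0.257

ρ = 1 − 6Σd² / [n(n²−1)] = 1 − 6×26 / (6×35)
  = 1 − 156/210 = 1 − 0.7429 ≈ 0.257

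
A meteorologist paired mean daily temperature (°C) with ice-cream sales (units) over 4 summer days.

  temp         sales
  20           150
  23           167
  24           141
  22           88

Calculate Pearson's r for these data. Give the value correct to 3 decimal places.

n = 4, Σx = 89, Σy = 546, Σx² = 1989, Σy² = 78014, Σxy = 12161
nΣxy − ΣxΣy = 48644 − 48594 = 50
nΣx² − (Σx)² = 7956 − 7921 = 35; nΣy² − (Σy)² = 312056 − 298116 = 13940
r = 50 / √(35 × 13940) = 50 / 698.4984 ≈ 0.072

0.072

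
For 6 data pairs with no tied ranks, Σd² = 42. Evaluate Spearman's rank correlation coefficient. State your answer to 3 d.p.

-0.200

ρ = 1 − 6Σd² / [n(n²−1)] = 1 − 6×42 / (6×35)
  = 1 − 252/210 = 1 − 1.2000 ≈ -0.200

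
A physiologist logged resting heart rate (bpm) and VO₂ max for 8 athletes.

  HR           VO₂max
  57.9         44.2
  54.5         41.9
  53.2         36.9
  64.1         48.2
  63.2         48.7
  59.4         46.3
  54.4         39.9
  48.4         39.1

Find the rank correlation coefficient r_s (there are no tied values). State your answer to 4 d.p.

0.9524

Rank HR: 5, 4, 2, 8, 7, 6, 3, 1
Rank VO₂max: 5, 4, 1, 7, 8, 6, 3, 2
d = rank(HR) − rank(VO₂max): 0, 0, 1, 1, -1, 0, 0, -1; Σd² = 4
ρ = 1 − 6Σd² / [n(n²−1)] = 1 − 6×4 / (8×63) = 1 − 24/504 ≈ 0.9524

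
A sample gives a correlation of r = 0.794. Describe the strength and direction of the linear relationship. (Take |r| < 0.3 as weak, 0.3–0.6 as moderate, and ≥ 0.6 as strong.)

strong positive

r = 0.794 > 0 so the relationship is positive.
|r| = 0.794, which falls in the strong range.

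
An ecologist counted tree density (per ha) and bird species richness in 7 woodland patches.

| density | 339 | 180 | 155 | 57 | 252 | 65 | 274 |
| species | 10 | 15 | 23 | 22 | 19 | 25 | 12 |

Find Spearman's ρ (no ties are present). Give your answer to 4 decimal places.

-0.8571

Rank density: 7, 4, 3, 1, 5, 2, 6
Rank species: 1, 3, 6, 5, 4, 7, 2
d = rank(density) − rank(species): 6, 1, -3, -4, 1, -5, 4; Σd² = 104
ρ = 1 − 6Σd² / [n(n²−1)] = 1 − 6×104 / (7×48) = 1 − 624/336 ≈ -0.8571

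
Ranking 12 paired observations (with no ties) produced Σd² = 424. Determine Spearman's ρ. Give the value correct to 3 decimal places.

ρ = 1 − 6Σd² / [n(n²−1)] = 1 − 6×424 / (12×143)
  = 1 − 2544/1716 = 1 − 1.4825 ≈ -0.483

-0.483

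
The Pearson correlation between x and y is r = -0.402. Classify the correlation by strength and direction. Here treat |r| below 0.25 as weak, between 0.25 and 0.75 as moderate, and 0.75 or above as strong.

r = -0.402 < 0 so the relationship is negative.
|r| = 0.402, which falls in the moderate range.

moderate negative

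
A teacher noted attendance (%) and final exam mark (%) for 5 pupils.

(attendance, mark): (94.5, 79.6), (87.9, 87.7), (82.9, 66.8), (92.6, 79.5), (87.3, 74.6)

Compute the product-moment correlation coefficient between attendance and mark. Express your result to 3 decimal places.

0.551

n = 5, Σx = 445.2, Σy = 388.2, Σx² = 39725.12, Σy² = 30375.1, Σxy = 34643.03
nΣxy − ΣxΣy = 173215.15 − 172826.64 = 388.51
nΣx² − (Σx)² = 198625.6 − 198203.04 = 422.56; nΣy² − (Σy)² = 151875.5 − 150699.24 = 1176.26
r = 388.51 / √(422.56 × 1176.26) = 388.51 / 705.0109 ≈ 0.551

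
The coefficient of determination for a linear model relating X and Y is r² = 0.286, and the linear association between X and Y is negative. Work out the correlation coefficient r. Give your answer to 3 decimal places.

|r| = √0.286 = 0.535
The association is negative, so r = −0.535.

-0.535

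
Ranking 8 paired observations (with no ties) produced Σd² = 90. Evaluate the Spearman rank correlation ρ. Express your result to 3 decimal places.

-0.071

ρ = 1 − 6Σd² / [n(n²−1)] = 1 − 6×90 / (8×63)
  = 1 − 540/504 = 1 − 1.0714 ≈ -0.071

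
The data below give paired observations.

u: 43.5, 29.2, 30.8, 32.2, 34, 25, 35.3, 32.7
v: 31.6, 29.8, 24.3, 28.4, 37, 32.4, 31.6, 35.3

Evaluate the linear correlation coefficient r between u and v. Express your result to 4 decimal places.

n = 8, Σu = 262.7, Σv = 250.4, Σu² = 8826.75, Σv² = 7947.06, Σuv = 8245.47
nΣuv − ΣuΣv = 65963.76 − 65780.08 = 183.68
nΣu² − (Σu)² = 70614 − 69011.29 = 1602.71; nΣv² − (Σv)² = 63576.48 − 62700.16 = 876.32
r = 183.68 / √(1602.71 × 876.32) = 183.68 / 1185.1105 ≈ 0.1550

0.1550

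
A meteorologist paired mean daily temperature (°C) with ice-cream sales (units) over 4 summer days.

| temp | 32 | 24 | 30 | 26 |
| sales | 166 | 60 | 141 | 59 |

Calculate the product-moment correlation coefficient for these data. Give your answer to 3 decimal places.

0.972

n = 4, Σx = 112, Σy = 426, Σx² = 3176, Σy² = 54518, Σxy = 12516
nΣxy − ΣxΣy = 50064 − 47712 = 2352
nΣx² − (Σx)² = 12704 − 12544 = 160; nΣy² − (Σy)² = 218072 − 181476 = 36596
r = 2352 / √(160 × 36596) = 2352 / 2419.7851 ≈ 0.972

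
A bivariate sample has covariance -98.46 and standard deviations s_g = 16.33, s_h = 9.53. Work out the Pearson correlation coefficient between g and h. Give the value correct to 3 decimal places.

r = Cov(g,h) / (s_g · s_h) = -98.46 / (16.33 × 9.53)
  = -98.46 / 155.6249 ≈ -0.633

-0.633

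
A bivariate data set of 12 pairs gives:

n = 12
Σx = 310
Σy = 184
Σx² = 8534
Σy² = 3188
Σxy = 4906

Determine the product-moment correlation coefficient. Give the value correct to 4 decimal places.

r = (nΣxy − ΣxΣy) / √[(nΣx² − (Σx)²)(nΣy² − (Σy)²)]
Numerator: 12×4906 − 310×184 = 1832
Denominator: √[(102408 − 96100)(38256 − 33856)] = √[6308 × 4400] = 5268.3204
r = 1832 / 5268.3204 ≈ 0.3477

0.3477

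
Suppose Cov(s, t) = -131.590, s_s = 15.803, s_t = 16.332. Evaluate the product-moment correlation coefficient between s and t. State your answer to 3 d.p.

r = Cov(s,t) / (s_s · s_t) = -131.590 / (15.803 × 16.332)
  = -131.590 / 258.0946 ≈ -0.510

-0.510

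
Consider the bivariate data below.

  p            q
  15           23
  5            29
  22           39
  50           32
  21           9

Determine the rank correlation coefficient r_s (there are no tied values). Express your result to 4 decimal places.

0.5000

Rank p: 2, 1, 4, 5, 3
Rank q: 2, 3, 5, 4, 1
d = rank(p) − rank(q): 0, -2, -1, 1, 2; Σd² = 10
ρ = 1 − 6Σd² / [n(n²−1)] = 1 − 6×10 / (5×24) = 1 − 60/120 ≈ 0.5000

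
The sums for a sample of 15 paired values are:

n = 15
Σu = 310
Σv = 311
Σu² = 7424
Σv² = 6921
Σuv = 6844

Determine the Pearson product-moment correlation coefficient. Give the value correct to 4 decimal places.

r = (nΣuv − ΣuΣv) / √[(nΣu² − (Σu)²)(nΣv² − (Σv)²)]
Numerator: 15×6844 − 310×311 = 6250
Denominator: √[(111360 − 96100)(103815 − 96721)] = √[15260 × 7094] = 10404.5394
r = 6250 / 10404.5394 ≈ 0.6007

0.6007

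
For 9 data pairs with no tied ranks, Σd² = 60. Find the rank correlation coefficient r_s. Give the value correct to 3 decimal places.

0.500

ρ = 1 − 6Σd² / [n(n²−1)] = 1 − 6×60 / (9×80)
  = 1 − 360/720 = 1 − 0.5000 ≈ 0.500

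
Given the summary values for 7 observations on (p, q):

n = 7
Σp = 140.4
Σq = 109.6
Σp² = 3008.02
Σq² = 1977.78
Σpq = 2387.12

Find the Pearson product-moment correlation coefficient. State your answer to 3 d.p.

0.842

r = (nΣpq − ΣpΣq) / √[(nΣp² − (Σp)²)(nΣq² − (Σq)²)]
Numerator: 7×2387.12 − 140.4×109.6 = 1322
Denominator: √[(21056.14 − 19712.16)(13844.46 − 12012.16)] = √[1343.98 × 1832.3] = 1569.2592
r = 1322 / 1569.2592 ≈ 0.842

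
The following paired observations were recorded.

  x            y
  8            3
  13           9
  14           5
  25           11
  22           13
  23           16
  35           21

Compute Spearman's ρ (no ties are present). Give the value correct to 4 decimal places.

Rank x: 1, 2, 3, 6, 4, 5, 7
Rank y: 1, 3, 2, 4, 5, 6, 7
d = rank(x) − rank(y): 0, -1, 1, 2, -1, -1, 0; Σd² = 8
ρ = 1 − 6Σd² / [n(n²−1)] = 1 − 6×8 / (7×48) = 1 − 48/336 ≈ 0.8571

0.8571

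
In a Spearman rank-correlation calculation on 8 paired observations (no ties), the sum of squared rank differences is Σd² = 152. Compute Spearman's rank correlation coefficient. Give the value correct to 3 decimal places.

-0.810

ρ = 1 − 6Σd² / [n(n²−1)] = 1 − 6×152 / (8×63)
  = 1 − 912/504 = 1 − 1.8095 ≈ -0.810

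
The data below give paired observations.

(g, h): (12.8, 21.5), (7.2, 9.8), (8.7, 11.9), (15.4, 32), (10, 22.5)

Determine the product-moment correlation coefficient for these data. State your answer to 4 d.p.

0.9341

n = 5, Σg = 54.1, Σh = 97.7, Σg² = 628.53, Σh² = 2230.15, Σgh = 1167.09
nΣgh − ΣgΣh = 5835.45 − 5285.57 = 549.88
nΣg² − (Σg)² = 3142.65 − 2926.81 = 215.84; nΣh² − (Σh)² = 11150.75 − 9545.29 = 1605.46
r = 549.88 / √(215.84 × 1605.46) = 549.88 / 588.6616 ≈ 0.9341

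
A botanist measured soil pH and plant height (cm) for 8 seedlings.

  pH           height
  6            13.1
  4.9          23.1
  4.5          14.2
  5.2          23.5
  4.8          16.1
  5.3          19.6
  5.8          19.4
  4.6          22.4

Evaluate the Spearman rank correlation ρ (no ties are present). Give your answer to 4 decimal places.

Rank pH: 8, 4, 1, 5, 3, 6, 7, 2
Rank height: 1, 7, 2, 8, 3, 5, 4, 6
d = rank(pH) − rank(height): 7, -3, -1, -3, 0, 1, 3, -4; Σd² = 94
ρ = 1 − 6Σd² / [n(n²−1)] = 1 − 6×94 / (8×63) = 1 − 564/504 ≈ -0.1190

-0.1190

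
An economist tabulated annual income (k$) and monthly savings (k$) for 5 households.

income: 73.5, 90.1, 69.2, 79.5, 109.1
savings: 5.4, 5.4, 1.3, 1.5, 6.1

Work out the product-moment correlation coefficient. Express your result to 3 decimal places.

n = 5, Σx = 421.4, Σy = 19.7, Σx² = 36531.96, Σy² = 99.47, Σxy = 1758.16
nΣxy − ΣxΣy = 8790.8 − 8301.58 = 489.22
nΣx² − (Σx)² = 182659.8 − 177577.96 = 5081.84; nΣy² − (Σy)² = 497.35 − 388.09 = 109.26
r = 489.22 / √(5081.84 × 109.26) = 489.22 / 745.1455 ≈ 0.657

0.657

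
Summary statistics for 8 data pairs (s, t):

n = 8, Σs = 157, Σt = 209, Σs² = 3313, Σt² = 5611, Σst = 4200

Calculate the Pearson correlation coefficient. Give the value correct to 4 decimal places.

r = (nΣst − ΣsΣt) / √[(nΣs² − (Σs)²)(nΣt² − (Σt)²)]
Numerator: 8×4200 − 157×209 = 787
Denominator: √[(26504 − 24649)(44888 − 43681)] = √[1855 × 1207] = 1496.3238
r = 787 / 1496.3238 ≈ 0.5260

0.5260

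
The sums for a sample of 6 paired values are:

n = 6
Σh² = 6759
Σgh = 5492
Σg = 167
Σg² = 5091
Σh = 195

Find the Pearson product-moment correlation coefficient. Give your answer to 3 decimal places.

r = (nΣgh − ΣgΣh) / √[(nΣg² − (Σg)²)(nΣh² − (Σh)²)]
Numerator: 6×5492 − 167×195 = 387
Denominator: √[(30546 − 27889)(40554 − 38025)] = √[2657 × 2529] = 2592.2101
r = 387 / 2592.2101 ≈ 0.149

0.149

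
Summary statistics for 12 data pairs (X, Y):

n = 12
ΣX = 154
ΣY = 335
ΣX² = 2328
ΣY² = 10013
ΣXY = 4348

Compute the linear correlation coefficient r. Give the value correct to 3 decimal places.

r = (nΣXY − ΣXΣY) / √[(nΣX² − (ΣX)²)(nΣY² − (ΣY)²)]
Numerator: 12×4348 − 154×335 = 586
Denominator: √[(27936 − 23716)(120156 − 112225)] = √[4220 × 7931] = 5785.2243
r = 586 / 5785.2243 ≈ 0.101

0.101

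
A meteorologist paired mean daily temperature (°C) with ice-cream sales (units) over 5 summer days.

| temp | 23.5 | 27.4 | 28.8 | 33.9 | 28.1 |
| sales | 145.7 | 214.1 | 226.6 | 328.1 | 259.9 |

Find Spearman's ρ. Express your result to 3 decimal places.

Rank temp: 1, 2, 4, 5, 3
Rank sales: 1, 2, 3, 5, 4
d = rank(temp) − rank(sales): 0, 0, 1, 0, -1; Σd² = 2
ρ = 1 − 6Σd² / [n(n²−1)] = 1 − 6×2 / (5×24) = 1 − 12/120 ≈ 0.900

0.900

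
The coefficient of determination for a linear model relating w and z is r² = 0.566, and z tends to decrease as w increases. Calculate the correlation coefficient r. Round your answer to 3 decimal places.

-0.752

|r| = √0.566 = 0.752
The association is negative, so r = −0.752.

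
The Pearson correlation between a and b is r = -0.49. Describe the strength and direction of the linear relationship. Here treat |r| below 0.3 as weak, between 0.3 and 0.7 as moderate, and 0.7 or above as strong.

r = -0.49 < 0 so the relationship is negative.
|r| = 0.49, which falls in the moderate range.

moderate negative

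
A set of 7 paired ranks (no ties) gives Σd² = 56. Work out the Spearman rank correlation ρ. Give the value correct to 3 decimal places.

ρ = 1 − 6Σd² / [n(n²−1)] = 1 − 6×56 / (7×48)
  = 1 − 336/336 = 1 − 1.0000 ≈ 0.000

0.000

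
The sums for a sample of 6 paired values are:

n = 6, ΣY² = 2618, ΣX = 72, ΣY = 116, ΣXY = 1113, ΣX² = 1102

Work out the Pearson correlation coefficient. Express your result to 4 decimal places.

-0.9335

r = (nΣXY − ΣXΣY) / √[(nΣX² − (ΣX)²)(nΣY² − (ΣY)²)]
Numerator: 6×1113 − 72×116 = -1674
Denominator: √[(6612 − 5184)(15708 − 13456)] = √[1428 × 2252] = 1793.2808
r = -1674 / 1793.2808 ≈ -0.9335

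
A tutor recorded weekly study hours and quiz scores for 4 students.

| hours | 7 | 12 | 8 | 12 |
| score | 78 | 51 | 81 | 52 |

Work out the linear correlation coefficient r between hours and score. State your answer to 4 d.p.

-0.9730

n = 4, Σx = 39, Σy = 262, Σx² = 401, Σy² = 17950, Σxy = 2430
nΣxy − ΣxΣy = 9720 − 10218 = -498
nΣx² − (Σx)² = 1604 − 1521 = 83; nΣy² − (Σy)² = 71800 − 68644 = 3156
r = -498 / √(83 × 3156) = -498 / 511.8086 ≈ -0.9730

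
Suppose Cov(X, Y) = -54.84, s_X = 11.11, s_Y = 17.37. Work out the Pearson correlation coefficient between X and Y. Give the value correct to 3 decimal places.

-0.284

r = Cov(X,Y) / (s_X · s_Y) = -54.84 / (11.11 × 17.37)
  = -54.84 / 192.9807 ≈ -0.284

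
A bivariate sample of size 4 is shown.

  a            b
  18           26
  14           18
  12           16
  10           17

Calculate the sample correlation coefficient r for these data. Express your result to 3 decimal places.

n = 4, Σa = 54, Σb = 77, Σa² = 764, Σb² = 1545, Σab = 1082
nΣab − ΣaΣb = 4328 − 4158 = 170
nΣa² − (Σa)² = 3056 − 2916 = 140; nΣb² − (Σb)² = 6180 − 5929 = 251
r = 170 / √(140 × 251) = 170 / 187.4567 ≈ 0.907

0.907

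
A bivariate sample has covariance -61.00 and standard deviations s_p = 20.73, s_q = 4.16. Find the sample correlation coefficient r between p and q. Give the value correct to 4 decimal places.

r = Cov(p,q) / (s_p · s_q) = -61.00 / (20.73 × 4.16)
  = -61.00 / 86.2368 ≈ -0.7074

-0.7074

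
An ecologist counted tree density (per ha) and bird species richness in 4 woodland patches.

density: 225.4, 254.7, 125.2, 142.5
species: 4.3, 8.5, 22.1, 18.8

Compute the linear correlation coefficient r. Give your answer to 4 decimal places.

n = 4, Σx = 747.8, Σy = 53.7, Σx² = 151658.54, Σy² = 932.59, Σxy = 8580.09
nΣxy − ΣxΣy = 34320.36 − 40156.86 = -5836.5
nΣx² − (Σx)² = 606634.16 − 559204.84 = 47429.32; nΣy² − (Σy)² = 3730.36 − 2883.69 = 846.67
r = -5836.5 / √(47429.32 × 846.67) = -5836.5 / 6336.9537 ≈ -0.9210

-0.9210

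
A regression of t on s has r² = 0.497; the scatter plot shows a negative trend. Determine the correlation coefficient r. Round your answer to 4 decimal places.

|r| = √0.497 = 0.7050
The association is negative, so r = −0.7050.

-0.7050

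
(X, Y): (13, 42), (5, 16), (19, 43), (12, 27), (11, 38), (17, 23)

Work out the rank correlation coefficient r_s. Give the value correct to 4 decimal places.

0.6000

Rank X: 4, 1, 6, 3, 2, 5
Rank Y: 5, 1, 6, 3, 4, 2
d = rank(X) − rank(Y): -1, 0, 0, 0, -2, 3; Σd² = 14
ρ = 1 − 6Σd² / [n(n²−1)] = 1 − 6×14 / (6×35) = 1 − 84/210 ≈ 0.6000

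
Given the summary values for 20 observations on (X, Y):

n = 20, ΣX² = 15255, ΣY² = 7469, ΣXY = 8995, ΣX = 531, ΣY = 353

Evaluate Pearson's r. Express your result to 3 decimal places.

r = (nΣXY − ΣXΣY) / √[(nΣX² − (ΣX)²)(nΣY² − (ΣY)²)]
Numerator: 20×8995 − 531×353 = -7543
Denominator: √[(305100 − 281961)(149380 − 124609)] = √[23139 × 24771] = 23941.0979
r = -7543 / 23941.0979 ≈ -0.315

-0.315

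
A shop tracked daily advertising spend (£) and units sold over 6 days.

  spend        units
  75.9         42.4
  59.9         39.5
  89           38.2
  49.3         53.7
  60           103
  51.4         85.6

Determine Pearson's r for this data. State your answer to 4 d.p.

-0.5115

n = 6, Σx = 385.5, Σy = 362.4, Σx² = 25942.27, Σy² = 25637.3, Σxy = 22211.26
nΣxy − ΣxΣy = 133267.56 − 139705.2 = -6437.64
nΣx² − (Σx)² = 155653.62 − 148610.25 = 7043.37; nΣy² − (Σy)² = 153823.8 − 131333.76 = 22490.04
r = -6437.64 / √(7043.37 × 22490.04) = -6437.64 / 12585.9316 ≈ -0.5115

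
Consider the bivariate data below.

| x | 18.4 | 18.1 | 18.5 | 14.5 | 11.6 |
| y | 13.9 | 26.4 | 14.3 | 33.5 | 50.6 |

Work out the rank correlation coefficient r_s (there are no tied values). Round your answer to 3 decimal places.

Rank x: 4, 3, 5, 2, 1
Rank y: 1, 3, 2, 4, 5
d = rank(x) − rank(y): 3, 0, 3, -2, -4; Σd² = 38
ρ = 1 − 6Σd² / [n(n²−1)] = 1 − 6×38 / (5×24) = 1 − 228/120 ≈ -0.900

-0.900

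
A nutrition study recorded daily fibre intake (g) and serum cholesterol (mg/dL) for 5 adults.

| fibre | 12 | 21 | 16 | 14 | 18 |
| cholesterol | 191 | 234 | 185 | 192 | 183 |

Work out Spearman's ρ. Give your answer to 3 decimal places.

0.100

Rank fibre: 1, 5, 3, 2, 4
Rank cholesterol: 3, 5, 2, 4, 1
d = rank(fibre) − rank(cholesterol): -2, 0, 1, -2, 3; Σd² = 18
ρ = 1 − 6Σd² / [n(n²−1)] = 1 − 6×18 / (5×24) = 1 − 108/120 ≈ 0.100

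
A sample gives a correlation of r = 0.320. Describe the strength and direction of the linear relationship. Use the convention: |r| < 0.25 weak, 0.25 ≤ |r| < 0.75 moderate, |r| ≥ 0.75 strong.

moderate positive

r = 0.320 > 0 so the relationship is positive.
|r| = 0.320, which falls in the moderate range.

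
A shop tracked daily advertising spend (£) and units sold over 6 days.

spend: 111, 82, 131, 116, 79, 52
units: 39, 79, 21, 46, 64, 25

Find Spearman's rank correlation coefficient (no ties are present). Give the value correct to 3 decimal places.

-0.314

Rank spend: 4, 3, 6, 5, 2, 1
Rank units: 3, 6, 1, 4, 5, 2
d = rank(spend) − rank(units): 1, -3, 5, 1, -3, -1; Σd² = 46
ρ = 1 − 6Σd² / [n(n²−1)] = 1 − 6×46 / (6×35) = 1 − 276/210 ≈ -0.314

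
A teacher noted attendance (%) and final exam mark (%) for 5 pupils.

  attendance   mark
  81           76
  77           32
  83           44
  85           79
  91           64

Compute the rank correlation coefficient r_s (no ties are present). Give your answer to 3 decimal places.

Rank attendance: 2, 1, 3, 4, 5
Rank mark: 4, 1, 2, 5, 3
d = rank(attendance) − rank(mark): -2, 0, 1, -1, 2; Σd² = 10
ρ = 1 − 6Σd² / [n(n²−1)] = 1 − 6×10 / (5×24) = 1 − 60/120 ≈ 0.500

0.500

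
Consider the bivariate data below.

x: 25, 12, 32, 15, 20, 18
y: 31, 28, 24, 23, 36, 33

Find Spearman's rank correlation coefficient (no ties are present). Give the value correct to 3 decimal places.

Rank x: 5, 1, 6, 2, 4, 3
Rank y: 4, 3, 2, 1, 6, 5
d = rank(x) − rank(y): 1, -2, 4, 1, -2, -2; Σd² = 30
ρ = 1 − 6Σd² / [n(n²−1)] = 1 − 6×30 / (6×35) = 1 − 180/210 ≈ 0.143

0.143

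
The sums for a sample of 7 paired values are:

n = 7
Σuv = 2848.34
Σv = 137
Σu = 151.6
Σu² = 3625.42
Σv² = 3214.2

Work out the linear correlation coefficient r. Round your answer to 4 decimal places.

r = (nΣuv − ΣuΣv) / √[(nΣu² − (Σu)²)(nΣv² − (Σv)²)]
Numerator: 7×2848.34 − 151.6×137 = -830.82
Denominator: √[(25377.94 − 22982.56)(22499.4 − 18769)] = √[2395.38 × 3730.4] = 2989.2684
r = -830.82 / 2989.2684 ≈ -0.2779

-0.2779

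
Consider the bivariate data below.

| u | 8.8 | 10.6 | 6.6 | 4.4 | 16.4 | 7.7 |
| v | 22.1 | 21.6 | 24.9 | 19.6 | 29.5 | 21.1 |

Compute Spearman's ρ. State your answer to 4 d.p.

0.6000

Rank u: 4, 5, 2, 1, 6, 3
Rank v: 4, 3, 5, 1, 6, 2
d = rank(u) − rank(v): 0, 2, -3, 0, 0, 1; Σd² = 14
ρ = 1 − 6Σd² / [n(n²−1)] = 1 − 6×14 / (6×35) = 1 − 84/210 ≈ 0.6000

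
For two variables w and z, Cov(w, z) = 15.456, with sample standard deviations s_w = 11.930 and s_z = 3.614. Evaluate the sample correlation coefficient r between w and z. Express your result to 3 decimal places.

r = Cov(w,z) / (s_w · s_z) = 15.456 / (11.930 × 3.614)
  = 15.456 / 43.1150 ≈ 0.358

0.358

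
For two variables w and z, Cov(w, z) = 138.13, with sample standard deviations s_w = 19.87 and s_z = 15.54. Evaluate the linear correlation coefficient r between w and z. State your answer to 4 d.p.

r = Cov(w,z) / (s_w · s_z) = 138.13 / (19.87 × 15.54)
  = 138.13 / 308.7798 ≈ 0.4473

0.4473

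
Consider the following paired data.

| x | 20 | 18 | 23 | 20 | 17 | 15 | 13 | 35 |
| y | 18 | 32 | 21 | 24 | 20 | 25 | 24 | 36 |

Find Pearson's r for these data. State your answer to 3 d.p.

0.555

n = 8, Σx = 161, Σy = 200, Σx² = 3561, Σy² = 5262, Σxy = 4186
nΣxy − ΣxΣy = 33488 − 32200 = 1288
nΣx² − (Σx)² = 28488 − 25921 = 2567; nΣy² − (Σy)² = 42096 − 40000 = 2096
r = 1288 / √(2567 × 2096) = 1288 / 2319.5758 ≈ 0.555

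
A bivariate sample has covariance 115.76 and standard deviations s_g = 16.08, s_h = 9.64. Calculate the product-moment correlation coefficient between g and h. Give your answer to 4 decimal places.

r = Cov(g,h) / (s_g · s_h) = 115.76 / (16.08 × 9.64)
  = 115.76 / 155.0112 ≈ 0.7468

0.7468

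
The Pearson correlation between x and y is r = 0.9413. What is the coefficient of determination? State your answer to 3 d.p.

0.886

r² = (0.9413)² = 0.886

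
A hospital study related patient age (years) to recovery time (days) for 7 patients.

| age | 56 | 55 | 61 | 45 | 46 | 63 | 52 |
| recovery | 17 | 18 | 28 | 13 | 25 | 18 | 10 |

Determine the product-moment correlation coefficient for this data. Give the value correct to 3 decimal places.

n = 7, Σx = 378, Σy = 129, Σx² = 20696, Σy² = 2615, Σxy = 7039
nΣxy − ΣxΣy = 49273 − 48762 = 511
nΣx² − (Σx)² = 144872 − 142884 = 1988; nΣy² − (Σy)² = 18305 − 16641 = 1664
r = 511 / √(1988 × 1664) = 511 / 1818.7996 ≈ 0.281

0.281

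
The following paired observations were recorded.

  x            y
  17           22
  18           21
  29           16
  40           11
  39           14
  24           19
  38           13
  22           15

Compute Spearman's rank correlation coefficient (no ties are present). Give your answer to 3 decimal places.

-0.905

Rank x: 1, 2, 5, 8, 7, 4, 6, 3
Rank y: 8, 7, 5, 1, 3, 6, 2, 4
d = rank(x) − rank(y): -7, -5, 0, 7, 4, -2, 4, -1; Σd² = 160
ρ = 1 − 6Σd² / [n(n²−1)] = 1 − 6×160 / (8×63) = 1 − 960/504 ≈ -0.905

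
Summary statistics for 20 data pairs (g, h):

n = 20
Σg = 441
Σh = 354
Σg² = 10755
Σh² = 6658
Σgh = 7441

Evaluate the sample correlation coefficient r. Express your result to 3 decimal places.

-0.574

r = (nΣgh − ΣgΣh) / √[(nΣg² − (Σg)²)(nΣh² − (Σh)²)]
Numerator: 20×7441 − 441×354 = -7294
Denominator: √[(215100 − 194481)(133160 − 125316)] = √[20619 × 7844] = 12717.5248
r = -7294 / 12717.5248 ≈ -0.574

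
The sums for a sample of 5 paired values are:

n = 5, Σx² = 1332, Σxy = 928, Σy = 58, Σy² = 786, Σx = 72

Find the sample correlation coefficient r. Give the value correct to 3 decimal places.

r = (nΣxy − ΣxΣy) / √[(nΣx² − (Σx)²)(nΣy² − (Σy)²)]
Numerator: 5×928 − 72×58 = 464
Denominator: √[(6660 − 5184)(3930 − 3364)] = √[1476 × 566] = 914.0109
r = 464 / 914.0109 ≈ 0.508

0.508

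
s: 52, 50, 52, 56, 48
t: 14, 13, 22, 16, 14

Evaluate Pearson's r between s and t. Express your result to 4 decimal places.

n = 5, Σs = 258, Σt = 79, Σs² = 13348, Σt² = 1301, Σst = 4090
nΣst − ΣsΣt = 20450 − 20382 = 68
nΣs² − (Σs)² = 66740 − 66564 = 176; nΣt² − (Σt)² = 6505 − 6241 = 264
r = 68 / √(176 × 264) = 68 / 215.5551 ≈ 0.3155

0.3155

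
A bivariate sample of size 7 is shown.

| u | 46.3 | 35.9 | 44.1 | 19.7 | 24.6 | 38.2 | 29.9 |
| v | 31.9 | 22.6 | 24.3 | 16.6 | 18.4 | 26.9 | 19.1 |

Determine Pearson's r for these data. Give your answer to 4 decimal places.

0.9084

n = 7, Σu = 238.7, Σv = 159.8, Σu² = 8723.81, Σv² = 3821.4, Σuv = 5738.27
nΣuv − ΣuΣv = 40167.89 − 38144.26 = 2023.63
nΣu² − (Σu)² = 61066.67 − 56977.69 = 4088.98; nΣv² − (Σv)² = 26749.8 − 25536.04 = 1213.76
r = 2023.63 / √(4088.98 × 1213.76) = 2023.63 / 2227.7882 ≈ 0.9084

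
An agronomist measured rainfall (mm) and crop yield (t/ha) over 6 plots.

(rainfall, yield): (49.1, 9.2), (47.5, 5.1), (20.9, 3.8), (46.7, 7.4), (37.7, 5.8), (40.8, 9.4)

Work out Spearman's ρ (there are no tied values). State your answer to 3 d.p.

Rank rainfall: 6, 5, 1, 4, 2, 3
Rank yield: 5, 2, 1, 4, 3, 6
d = rank(rainfall) − rank(yield): 1, 3, 0, 0, -1, -3; Σd² = 20
ρ = 1 − 6Σd² / [n(n²−1)] = 1 − 6×20 / (6×35) = 1 − 120/210 ≈ 0.429

0.429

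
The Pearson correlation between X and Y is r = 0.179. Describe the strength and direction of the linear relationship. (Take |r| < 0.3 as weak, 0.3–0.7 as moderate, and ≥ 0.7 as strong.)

weak positive

r = 0.179 > 0 so the relationship is positive.
|r| = 0.179, which falls in the weak range.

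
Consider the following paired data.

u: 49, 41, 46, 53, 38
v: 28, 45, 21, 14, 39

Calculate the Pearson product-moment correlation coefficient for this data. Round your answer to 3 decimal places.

-0.872

n = 5, Σu = 227, Σv = 147, Σu² = 10451, Σv² = 4967, Σuv = 6407
nΣuv − ΣuΣv = 32035 − 33369 = -1334
nΣu² − (Σu)² = 52255 − 51529 = 726; nΣv² − (Σv)² = 24835 − 21609 = 3226
r = -1334 / √(726 × 3226) = -1334 / 1530.3843 ≈ -0.872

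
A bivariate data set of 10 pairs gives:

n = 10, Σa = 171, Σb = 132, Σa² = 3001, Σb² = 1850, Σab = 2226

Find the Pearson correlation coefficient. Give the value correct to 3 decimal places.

-0.343

r = (nΣab − ΣaΣb) / √[(nΣa² − (Σa)²)(nΣb² − (Σb)²)]
Numerator: 10×2226 − 171×132 = -312
Denominator: √[(30010 − 29241)(18500 − 17424)] = √[769 × 1076] = 909.6395
r = -312 / 909.6395 ≈ -0.343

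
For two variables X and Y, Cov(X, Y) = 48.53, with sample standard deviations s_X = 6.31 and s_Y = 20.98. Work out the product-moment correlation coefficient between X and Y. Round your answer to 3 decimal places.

r = Cov(X,Y) / (s_X · s_Y) = 48.53 / (6.31 × 20.98)
  = 48.53 / 132.3838 ≈ 0.367

0.367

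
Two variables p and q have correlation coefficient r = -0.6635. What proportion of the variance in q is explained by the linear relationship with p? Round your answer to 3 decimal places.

0.440

r² = (-0.6635)² = 0.440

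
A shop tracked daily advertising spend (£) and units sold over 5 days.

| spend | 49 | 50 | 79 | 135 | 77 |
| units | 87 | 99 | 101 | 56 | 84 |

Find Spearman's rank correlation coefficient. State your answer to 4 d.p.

Rank spend: 1, 2, 4, 5, 3
Rank units: 3, 4, 5, 1, 2
d = rank(spend) − rank(units): -2, -2, -1, 4, 1; Σd² = 26
ρ = 1 − 6Σd² / [n(n²−1)] = 1 − 6×26 / (5×24) = 1 − 156/120 ≈ -0.3000

-0.3000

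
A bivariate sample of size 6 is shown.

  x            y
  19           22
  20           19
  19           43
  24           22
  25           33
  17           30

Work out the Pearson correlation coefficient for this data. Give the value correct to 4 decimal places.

-0.1035

n = 6, Σx = 124, Σy = 169, Σx² = 2612, Σy² = 5167, Σxy = 3478
nΣxy − ΣxΣy = 20868 − 20956 = -88
nΣx² − (Σx)² = 15672 − 15376 = 296; nΣy² − (Σy)² = 31002 − 28561 = 2441
r = -88 / √(296 × 2441) = -88 / 850.0212 ≈ -0.1035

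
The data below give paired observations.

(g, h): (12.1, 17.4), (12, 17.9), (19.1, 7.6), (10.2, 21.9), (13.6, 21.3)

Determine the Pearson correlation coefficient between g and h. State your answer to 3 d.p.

-0.898

n = 5, Σg = 67, Σh = 86.1, Σg² = 944.22, Σh² = 1614.23, Σgh = 1083.56
nΣgh − ΣgΣh = 5417.8 − 5768.7 = -350.9
nΣg² − (Σg)² = 4721.1 − 4489 = 232.1; nΣh² − (Σh)² = 8071.15 − 7413.21 = 657.94
r = -350.9 / √(232.1 × 657.94) = -350.9 / 390.7785 ≈ -0.898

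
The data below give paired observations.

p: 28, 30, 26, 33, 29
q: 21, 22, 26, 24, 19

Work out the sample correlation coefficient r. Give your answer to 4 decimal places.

n = 5, Σp = 146, Σq = 112, Σp² = 4290, Σq² = 2538, Σpq = 3267
nΣpq − ΣpΣq = 16335 − 16352 = -17
nΣp² − (Σp)² = 21450 − 21316 = 134; nΣq² − (Σq)² = 12690 − 12544 = 146
r = -17 / √(134 × 146) = -17 / 139.8714 ≈ -0.1215

-0.1215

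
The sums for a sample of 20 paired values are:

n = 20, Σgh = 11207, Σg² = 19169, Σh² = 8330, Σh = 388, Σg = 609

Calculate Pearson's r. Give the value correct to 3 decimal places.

r = (nΣgh − ΣgΣh) / √[(nΣg² − (Σg)²)(nΣh² − (Σh)²)]
Numerator: 20×11207 − 609×388 = -12152
Denominator: √[(383380 − 370881)(166600 − 150544)] = √[12499 × 16056] = 14166.2961
r = -12152 / 14166.2961 ≈ -0.858

-0.858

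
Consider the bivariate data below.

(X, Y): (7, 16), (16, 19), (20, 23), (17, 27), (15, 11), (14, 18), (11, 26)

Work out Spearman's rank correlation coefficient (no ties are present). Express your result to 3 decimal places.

0.429

Rank X: 1, 5, 7, 6, 4, 3, 2
Rank Y: 2, 4, 5, 7, 1, 3, 6
d = rank(X) − rank(Y): -1, 1, 2, -1, 3, 0, -4; Σd² = 32
ρ = 1 − 6Σd² / [n(n²−1)] = 1 − 6×32 / (7×48) = 1 − 192/336 ≈ 0.429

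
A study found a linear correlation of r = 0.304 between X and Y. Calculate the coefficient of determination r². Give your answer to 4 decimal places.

0.0924

r² = (0.304)² = 0.0924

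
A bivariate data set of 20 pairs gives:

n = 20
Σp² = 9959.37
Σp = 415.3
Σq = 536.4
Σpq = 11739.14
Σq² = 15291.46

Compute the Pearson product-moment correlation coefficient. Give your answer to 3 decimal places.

r = (nΣpq − ΣpΣq) / √[(nΣp² − (Σp)²)(nΣq² − (Σq)²)]
Numerator: 20×11739.14 − 415.3×536.4 = 12015.88
Denominator: √[(199187.4 − 172474.09)(305829.2 − 287724.96)] = √[26713.31 × 18104.24] = 21991.4569
r = 12015.88 / 21991.4569 ≈ 0.546

0.546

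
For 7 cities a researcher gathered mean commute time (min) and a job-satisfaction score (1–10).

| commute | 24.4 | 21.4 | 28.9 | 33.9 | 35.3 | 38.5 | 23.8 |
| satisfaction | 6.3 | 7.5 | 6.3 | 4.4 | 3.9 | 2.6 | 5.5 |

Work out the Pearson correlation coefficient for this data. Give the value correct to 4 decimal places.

n = 7, Σx = 206.2, Σy = 36.5, Σx² = 6332.52, Σy² = 207.21, Σxy = 1014.12
nΣxy − ΣxΣy = 7098.84 − 7526.3 = -427.46
nΣx² − (Σx)² = 44327.64 − 42518.44 = 1809.2; nΣy² − (Σy)² = 1450.47 − 1332.25 = 118.22
r = -427.46 / √(1809.2 × 118.22) = -427.46 / 462.4755 ≈ -0.9243

-0.9243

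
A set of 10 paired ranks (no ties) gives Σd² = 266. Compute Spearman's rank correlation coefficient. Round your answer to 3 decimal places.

-0.612

ρ = 1 − 6Σd² / [n(n²−1)] = 1 − 6×266 / (10×99)
  = 1 − 1596/990 = 1 − 1.6121 ≈ -0.612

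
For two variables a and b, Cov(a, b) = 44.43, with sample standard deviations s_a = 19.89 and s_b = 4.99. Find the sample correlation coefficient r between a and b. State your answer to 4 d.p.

r = Cov(a,b) / (s_a · s_b) = 44.43 / (19.89 × 4.99)
  = 44.43 / 99.2511 ≈ 0.4477

0.4477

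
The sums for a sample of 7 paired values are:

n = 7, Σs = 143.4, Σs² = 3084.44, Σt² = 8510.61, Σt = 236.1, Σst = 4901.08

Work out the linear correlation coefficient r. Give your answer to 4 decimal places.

0.2272

r = (nΣst − ΣsΣt) / √[(nΣs² − (Σs)²)(nΣt² − (Σt)²)]
Numerator: 7×4901.08 − 143.4×236.1 = 450.82
Denominator: √[(21591.08 − 20563.56)(59574.27 − 55743.21)] = √[1027.52 × 3831.06] = 1984.0592
r = 450.82 / 1984.0592 ≈ 0.2272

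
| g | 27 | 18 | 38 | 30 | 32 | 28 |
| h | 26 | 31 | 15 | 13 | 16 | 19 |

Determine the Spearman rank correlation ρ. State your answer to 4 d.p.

Rank g: 2, 1, 6, 4, 5, 3
Rank h: 5, 6, 2, 1, 3, 4
d = rank(g) − rank(h): -3, -5, 4, 3, 2, -1; Σd² = 64
ρ = 1 − 6Σd² / [n(n²−1)] = 1 − 6×64 / (6×35) = 1 − 384/210 ≈ -0.8286

-0.8286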